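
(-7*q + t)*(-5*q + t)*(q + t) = 35*q^3 + 23*q^2*t - 11*q*t^2 + t^3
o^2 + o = o*(o + 1)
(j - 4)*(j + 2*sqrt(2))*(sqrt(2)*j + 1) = sqrt(2)*j^3 - 4*sqrt(2)*j^2 + 5*j^2 - 20*j + 2*sqrt(2)*j - 8*sqrt(2)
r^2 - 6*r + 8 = (r - 4)*(r - 2)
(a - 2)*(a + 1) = a^2 - a - 2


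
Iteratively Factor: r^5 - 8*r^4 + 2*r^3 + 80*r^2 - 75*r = (r - 1)*(r^4 - 7*r^3 - 5*r^2 + 75*r) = (r - 1)*(r + 3)*(r^3 - 10*r^2 + 25*r) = r*(r - 1)*(r + 3)*(r^2 - 10*r + 25) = r*(r - 5)*(r - 1)*(r + 3)*(r - 5)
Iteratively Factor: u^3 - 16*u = (u - 4)*(u^2 + 4*u) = (u - 4)*(u + 4)*(u)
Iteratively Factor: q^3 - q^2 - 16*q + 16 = (q - 4)*(q^2 + 3*q - 4) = (q - 4)*(q + 4)*(q - 1)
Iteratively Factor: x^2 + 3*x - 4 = (x - 1)*(x + 4)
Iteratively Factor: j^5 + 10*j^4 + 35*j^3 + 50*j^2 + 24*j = (j + 1)*(j^4 + 9*j^3 + 26*j^2 + 24*j) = (j + 1)*(j + 4)*(j^3 + 5*j^2 + 6*j) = (j + 1)*(j + 2)*(j + 4)*(j^2 + 3*j) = j*(j + 1)*(j + 2)*(j + 4)*(j + 3)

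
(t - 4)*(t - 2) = t^2 - 6*t + 8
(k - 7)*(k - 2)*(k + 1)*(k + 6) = k^4 - 2*k^3 - 43*k^2 + 44*k + 84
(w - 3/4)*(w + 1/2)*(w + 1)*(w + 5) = w^4 + 23*w^3/4 + 25*w^2/8 - 7*w/2 - 15/8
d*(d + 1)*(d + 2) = d^3 + 3*d^2 + 2*d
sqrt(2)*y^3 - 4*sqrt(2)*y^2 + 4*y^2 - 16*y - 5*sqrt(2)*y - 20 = (y - 5)*(y + 2*sqrt(2))*(sqrt(2)*y + sqrt(2))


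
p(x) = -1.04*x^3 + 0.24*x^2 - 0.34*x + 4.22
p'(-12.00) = -455.38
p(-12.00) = 1839.98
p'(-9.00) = -257.38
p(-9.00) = 784.88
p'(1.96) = -11.38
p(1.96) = -3.36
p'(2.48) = -18.34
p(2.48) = -11.01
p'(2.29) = -15.60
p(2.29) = -7.79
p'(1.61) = -7.65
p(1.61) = -0.05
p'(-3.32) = -36.32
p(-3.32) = 46.05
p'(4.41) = -58.90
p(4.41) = -81.81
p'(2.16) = -13.86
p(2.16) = -5.88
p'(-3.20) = -33.82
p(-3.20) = 41.84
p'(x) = -3.12*x^2 + 0.48*x - 0.34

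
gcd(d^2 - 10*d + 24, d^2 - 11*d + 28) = d - 4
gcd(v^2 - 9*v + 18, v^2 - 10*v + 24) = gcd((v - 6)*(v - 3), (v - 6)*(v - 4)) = v - 6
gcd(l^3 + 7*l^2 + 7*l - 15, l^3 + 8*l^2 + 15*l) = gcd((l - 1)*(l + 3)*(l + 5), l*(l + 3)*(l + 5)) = l^2 + 8*l + 15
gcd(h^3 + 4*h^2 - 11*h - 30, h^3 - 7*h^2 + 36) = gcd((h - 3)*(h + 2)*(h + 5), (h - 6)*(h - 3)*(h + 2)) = h^2 - h - 6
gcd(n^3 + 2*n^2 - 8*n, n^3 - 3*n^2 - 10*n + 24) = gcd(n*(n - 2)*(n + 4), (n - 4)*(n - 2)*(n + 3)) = n - 2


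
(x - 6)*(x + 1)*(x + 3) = x^3 - 2*x^2 - 21*x - 18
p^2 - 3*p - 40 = (p - 8)*(p + 5)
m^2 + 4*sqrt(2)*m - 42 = (m - 3*sqrt(2))*(m + 7*sqrt(2))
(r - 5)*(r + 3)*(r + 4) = r^3 + 2*r^2 - 23*r - 60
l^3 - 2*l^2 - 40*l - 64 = (l - 8)*(l + 2)*(l + 4)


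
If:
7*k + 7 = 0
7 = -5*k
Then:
No Solution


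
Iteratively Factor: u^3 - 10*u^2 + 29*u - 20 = (u - 5)*(u^2 - 5*u + 4) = (u - 5)*(u - 1)*(u - 4)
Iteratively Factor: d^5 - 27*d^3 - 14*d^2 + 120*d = (d - 2)*(d^4 + 2*d^3 - 23*d^2 - 60*d) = (d - 2)*(d + 4)*(d^3 - 2*d^2 - 15*d) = d*(d - 2)*(d + 4)*(d^2 - 2*d - 15) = d*(d - 5)*(d - 2)*(d + 4)*(d + 3)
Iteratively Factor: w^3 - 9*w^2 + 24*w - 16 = (w - 1)*(w^2 - 8*w + 16) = (w - 4)*(w - 1)*(w - 4)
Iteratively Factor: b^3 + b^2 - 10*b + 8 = (b - 2)*(b^2 + 3*b - 4) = (b - 2)*(b + 4)*(b - 1)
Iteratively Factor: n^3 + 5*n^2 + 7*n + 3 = (n + 3)*(n^2 + 2*n + 1) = (n + 1)*(n + 3)*(n + 1)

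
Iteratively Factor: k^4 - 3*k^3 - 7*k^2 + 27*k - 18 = (k - 3)*(k^3 - 7*k + 6) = (k - 3)*(k + 3)*(k^2 - 3*k + 2) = (k - 3)*(k - 1)*(k + 3)*(k - 2)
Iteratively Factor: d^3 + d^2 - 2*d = (d)*(d^2 + d - 2) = d*(d - 1)*(d + 2)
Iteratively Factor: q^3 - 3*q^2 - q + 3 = (q + 1)*(q^2 - 4*q + 3) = (q - 3)*(q + 1)*(q - 1)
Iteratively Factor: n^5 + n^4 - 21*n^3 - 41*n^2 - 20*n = (n + 1)*(n^4 - 21*n^2 - 20*n) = (n + 1)*(n + 4)*(n^3 - 4*n^2 - 5*n) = (n + 1)^2*(n + 4)*(n^2 - 5*n) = (n - 5)*(n + 1)^2*(n + 4)*(n)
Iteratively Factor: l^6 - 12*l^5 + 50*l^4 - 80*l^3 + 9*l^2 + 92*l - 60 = (l + 1)*(l^5 - 13*l^4 + 63*l^3 - 143*l^2 + 152*l - 60) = (l - 3)*(l + 1)*(l^4 - 10*l^3 + 33*l^2 - 44*l + 20) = (l - 3)*(l - 2)*(l + 1)*(l^3 - 8*l^2 + 17*l - 10) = (l - 3)*(l - 2)*(l - 1)*(l + 1)*(l^2 - 7*l + 10) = (l - 5)*(l - 3)*(l - 2)*(l - 1)*(l + 1)*(l - 2)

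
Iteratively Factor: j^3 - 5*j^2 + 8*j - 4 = (j - 2)*(j^2 - 3*j + 2) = (j - 2)^2*(j - 1)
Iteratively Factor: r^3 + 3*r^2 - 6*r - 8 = (r + 1)*(r^2 + 2*r - 8) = (r + 1)*(r + 4)*(r - 2)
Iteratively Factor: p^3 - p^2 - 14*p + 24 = (p - 3)*(p^2 + 2*p - 8) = (p - 3)*(p + 4)*(p - 2)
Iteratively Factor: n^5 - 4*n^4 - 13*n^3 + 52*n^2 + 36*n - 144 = (n - 2)*(n^4 - 2*n^3 - 17*n^2 + 18*n + 72) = (n - 2)*(n + 3)*(n^3 - 5*n^2 - 2*n + 24) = (n - 2)*(n + 2)*(n + 3)*(n^2 - 7*n + 12) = (n - 3)*(n - 2)*(n + 2)*(n + 3)*(n - 4)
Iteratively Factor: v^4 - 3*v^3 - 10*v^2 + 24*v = (v)*(v^3 - 3*v^2 - 10*v + 24) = v*(v - 2)*(v^2 - v - 12) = v*(v - 2)*(v + 3)*(v - 4)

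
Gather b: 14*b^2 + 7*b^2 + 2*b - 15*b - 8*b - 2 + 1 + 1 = 21*b^2 - 21*b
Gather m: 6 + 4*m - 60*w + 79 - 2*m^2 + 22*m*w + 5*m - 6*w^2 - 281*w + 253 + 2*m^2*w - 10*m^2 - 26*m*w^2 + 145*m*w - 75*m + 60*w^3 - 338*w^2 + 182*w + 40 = m^2*(2*w - 12) + m*(-26*w^2 + 167*w - 66) + 60*w^3 - 344*w^2 - 159*w + 378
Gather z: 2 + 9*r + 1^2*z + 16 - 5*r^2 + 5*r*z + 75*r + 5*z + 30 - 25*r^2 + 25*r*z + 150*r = -30*r^2 + 234*r + z*(30*r + 6) + 48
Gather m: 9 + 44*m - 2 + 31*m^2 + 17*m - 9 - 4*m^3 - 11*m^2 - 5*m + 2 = -4*m^3 + 20*m^2 + 56*m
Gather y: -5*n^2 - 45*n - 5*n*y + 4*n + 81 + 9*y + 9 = -5*n^2 - 41*n + y*(9 - 5*n) + 90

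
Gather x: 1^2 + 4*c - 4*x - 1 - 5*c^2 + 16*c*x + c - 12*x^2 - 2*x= -5*c^2 + 5*c - 12*x^2 + x*(16*c - 6)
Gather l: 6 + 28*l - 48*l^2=-48*l^2 + 28*l + 6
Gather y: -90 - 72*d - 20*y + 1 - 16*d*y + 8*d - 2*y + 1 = -64*d + y*(-16*d - 22) - 88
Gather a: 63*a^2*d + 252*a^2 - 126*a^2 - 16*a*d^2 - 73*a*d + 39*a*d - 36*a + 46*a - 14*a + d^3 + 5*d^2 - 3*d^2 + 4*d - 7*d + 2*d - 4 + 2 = a^2*(63*d + 126) + a*(-16*d^2 - 34*d - 4) + d^3 + 2*d^2 - d - 2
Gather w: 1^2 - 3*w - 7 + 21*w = 18*w - 6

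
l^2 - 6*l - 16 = (l - 8)*(l + 2)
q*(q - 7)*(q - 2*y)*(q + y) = q^4 - q^3*y - 7*q^3 - 2*q^2*y^2 + 7*q^2*y + 14*q*y^2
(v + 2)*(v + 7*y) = v^2 + 7*v*y + 2*v + 14*y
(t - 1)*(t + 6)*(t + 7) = t^3 + 12*t^2 + 29*t - 42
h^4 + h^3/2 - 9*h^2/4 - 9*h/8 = h*(h - 3/2)*(h + 1/2)*(h + 3/2)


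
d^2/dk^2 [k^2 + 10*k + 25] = 2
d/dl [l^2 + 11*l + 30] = 2*l + 11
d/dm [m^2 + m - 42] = 2*m + 1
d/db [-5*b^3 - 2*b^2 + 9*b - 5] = -15*b^2 - 4*b + 9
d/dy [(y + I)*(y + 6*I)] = 2*y + 7*I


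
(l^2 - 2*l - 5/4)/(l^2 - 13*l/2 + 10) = (l + 1/2)/(l - 4)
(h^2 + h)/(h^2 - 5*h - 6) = h/(h - 6)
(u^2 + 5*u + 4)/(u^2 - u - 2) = (u + 4)/(u - 2)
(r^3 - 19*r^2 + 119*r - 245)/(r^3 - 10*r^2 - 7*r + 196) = (r - 5)/(r + 4)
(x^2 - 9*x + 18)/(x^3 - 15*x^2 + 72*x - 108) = 1/(x - 6)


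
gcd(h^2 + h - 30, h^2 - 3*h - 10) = h - 5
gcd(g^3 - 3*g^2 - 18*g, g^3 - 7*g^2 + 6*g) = g^2 - 6*g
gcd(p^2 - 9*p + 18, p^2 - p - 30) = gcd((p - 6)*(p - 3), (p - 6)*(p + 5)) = p - 6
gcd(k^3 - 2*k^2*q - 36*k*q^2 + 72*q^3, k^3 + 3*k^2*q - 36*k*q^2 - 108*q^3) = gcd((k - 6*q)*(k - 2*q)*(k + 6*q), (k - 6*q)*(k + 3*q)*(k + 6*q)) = -k^2 + 36*q^2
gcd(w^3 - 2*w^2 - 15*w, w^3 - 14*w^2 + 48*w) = w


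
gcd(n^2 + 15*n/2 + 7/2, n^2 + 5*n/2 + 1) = n + 1/2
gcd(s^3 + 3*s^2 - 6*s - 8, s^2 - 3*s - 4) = s + 1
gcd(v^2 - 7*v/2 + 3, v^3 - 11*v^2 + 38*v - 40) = v - 2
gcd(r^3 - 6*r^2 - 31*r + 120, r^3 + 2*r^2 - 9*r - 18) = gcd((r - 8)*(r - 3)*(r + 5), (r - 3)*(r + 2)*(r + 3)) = r - 3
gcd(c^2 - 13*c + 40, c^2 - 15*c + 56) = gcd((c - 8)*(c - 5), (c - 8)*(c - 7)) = c - 8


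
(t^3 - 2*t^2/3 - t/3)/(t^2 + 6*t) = (3*t^2 - 2*t - 1)/(3*(t + 6))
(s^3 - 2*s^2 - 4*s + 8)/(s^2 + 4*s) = (s^3 - 2*s^2 - 4*s + 8)/(s*(s + 4))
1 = 1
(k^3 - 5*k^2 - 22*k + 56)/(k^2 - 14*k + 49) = (k^2 + 2*k - 8)/(k - 7)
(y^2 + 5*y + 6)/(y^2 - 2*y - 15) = (y + 2)/(y - 5)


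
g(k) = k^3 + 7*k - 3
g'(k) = 3*k^2 + 7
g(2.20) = 23.05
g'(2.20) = 21.52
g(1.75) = 14.61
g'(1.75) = 16.19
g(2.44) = 28.61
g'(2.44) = 24.86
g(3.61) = 69.32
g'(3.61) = 46.10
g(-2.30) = -31.27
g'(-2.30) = 22.87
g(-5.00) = -163.00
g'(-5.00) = 82.00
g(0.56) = 1.10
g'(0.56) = 7.94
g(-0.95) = -10.51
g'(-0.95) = 9.71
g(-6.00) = -261.00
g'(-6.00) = 115.00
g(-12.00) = -1815.00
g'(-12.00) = 439.00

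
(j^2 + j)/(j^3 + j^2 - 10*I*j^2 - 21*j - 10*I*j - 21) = j/(j^2 - 10*I*j - 21)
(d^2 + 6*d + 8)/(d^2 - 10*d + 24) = (d^2 + 6*d + 8)/(d^2 - 10*d + 24)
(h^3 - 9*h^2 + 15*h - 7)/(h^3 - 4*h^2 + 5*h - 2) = (h - 7)/(h - 2)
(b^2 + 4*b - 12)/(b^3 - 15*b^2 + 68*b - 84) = (b + 6)/(b^2 - 13*b + 42)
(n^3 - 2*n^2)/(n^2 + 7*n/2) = 2*n*(n - 2)/(2*n + 7)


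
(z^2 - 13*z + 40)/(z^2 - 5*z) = (z - 8)/z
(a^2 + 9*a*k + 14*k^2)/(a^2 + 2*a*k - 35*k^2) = (a + 2*k)/(a - 5*k)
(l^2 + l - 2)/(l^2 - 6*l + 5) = (l + 2)/(l - 5)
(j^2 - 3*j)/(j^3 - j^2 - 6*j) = 1/(j + 2)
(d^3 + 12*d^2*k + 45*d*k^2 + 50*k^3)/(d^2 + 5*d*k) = d + 7*k + 10*k^2/d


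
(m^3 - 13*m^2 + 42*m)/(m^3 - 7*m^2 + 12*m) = (m^2 - 13*m + 42)/(m^2 - 7*m + 12)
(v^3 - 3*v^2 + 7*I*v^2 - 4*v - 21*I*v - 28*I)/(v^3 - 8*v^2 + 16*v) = (v^2 + v*(1 + 7*I) + 7*I)/(v*(v - 4))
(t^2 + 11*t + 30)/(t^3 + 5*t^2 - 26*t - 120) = (t + 5)/(t^2 - t - 20)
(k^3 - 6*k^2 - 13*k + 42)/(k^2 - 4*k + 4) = (k^2 - 4*k - 21)/(k - 2)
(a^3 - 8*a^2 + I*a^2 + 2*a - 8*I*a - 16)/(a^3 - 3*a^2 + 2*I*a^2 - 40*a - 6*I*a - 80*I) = (a - I)/(a + 5)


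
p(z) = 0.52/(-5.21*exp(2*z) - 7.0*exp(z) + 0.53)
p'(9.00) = 0.00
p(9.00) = 0.00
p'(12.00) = 0.00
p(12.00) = 0.00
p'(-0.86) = 0.22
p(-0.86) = -0.15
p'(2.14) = 0.00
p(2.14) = -0.00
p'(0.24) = 0.05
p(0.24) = -0.03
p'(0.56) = 0.03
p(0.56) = -0.02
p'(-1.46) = 0.60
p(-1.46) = -0.38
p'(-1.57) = 0.75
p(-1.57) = -0.45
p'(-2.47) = 35.11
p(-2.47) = -5.23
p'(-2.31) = 8.88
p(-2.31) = -2.41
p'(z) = 0.52*(10.42*exp(2*z) + 7.0*exp(z))/(-5.21*exp(2*z) - 7.0*exp(z) + 0.53)^2 = (5.4184*exp(z) + 3.64)*exp(z)/(5.21*exp(2*z) + 7.0*exp(z) - 0.53)^2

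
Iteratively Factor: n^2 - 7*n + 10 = (n - 2)*(n - 5)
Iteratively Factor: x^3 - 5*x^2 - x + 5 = (x + 1)*(x^2 - 6*x + 5) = (x - 1)*(x + 1)*(x - 5)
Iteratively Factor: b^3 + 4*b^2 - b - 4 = (b + 4)*(b^2 - 1) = (b + 1)*(b + 4)*(b - 1)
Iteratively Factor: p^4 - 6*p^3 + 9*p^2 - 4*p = (p - 1)*(p^3 - 5*p^2 + 4*p) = (p - 1)^2*(p^2 - 4*p) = (p - 4)*(p - 1)^2*(p)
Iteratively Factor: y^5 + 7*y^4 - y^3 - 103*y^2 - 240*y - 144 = (y + 3)*(y^4 + 4*y^3 - 13*y^2 - 64*y - 48) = (y + 3)*(y + 4)*(y^3 - 13*y - 12) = (y + 3)^2*(y + 4)*(y^2 - 3*y - 4) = (y - 4)*(y + 3)^2*(y + 4)*(y + 1)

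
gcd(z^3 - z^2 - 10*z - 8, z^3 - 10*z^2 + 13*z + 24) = z + 1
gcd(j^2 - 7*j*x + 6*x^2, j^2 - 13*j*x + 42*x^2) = -j + 6*x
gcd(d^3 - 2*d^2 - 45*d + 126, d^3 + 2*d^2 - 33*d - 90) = d - 6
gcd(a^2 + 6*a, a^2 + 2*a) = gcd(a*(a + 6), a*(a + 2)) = a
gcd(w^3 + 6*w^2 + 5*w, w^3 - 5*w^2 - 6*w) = w^2 + w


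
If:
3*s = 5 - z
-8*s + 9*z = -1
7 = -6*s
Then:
No Solution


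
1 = 1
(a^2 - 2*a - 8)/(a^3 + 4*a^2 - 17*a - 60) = (a + 2)/(a^2 + 8*a + 15)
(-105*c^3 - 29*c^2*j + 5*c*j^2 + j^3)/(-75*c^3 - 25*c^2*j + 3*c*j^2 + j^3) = (7*c + j)/(5*c + j)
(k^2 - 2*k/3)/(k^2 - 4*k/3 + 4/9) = 3*k/(3*k - 2)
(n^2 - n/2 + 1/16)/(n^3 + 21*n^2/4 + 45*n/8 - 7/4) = (4*n - 1)/(2*(2*n^2 + 11*n + 14))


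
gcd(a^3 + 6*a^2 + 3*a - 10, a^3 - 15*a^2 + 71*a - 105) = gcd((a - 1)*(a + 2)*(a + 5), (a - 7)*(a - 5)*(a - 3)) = 1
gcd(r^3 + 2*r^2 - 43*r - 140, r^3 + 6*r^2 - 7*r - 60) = r^2 + 9*r + 20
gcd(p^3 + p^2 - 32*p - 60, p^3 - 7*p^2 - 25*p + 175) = p + 5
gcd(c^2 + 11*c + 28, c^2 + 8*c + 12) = 1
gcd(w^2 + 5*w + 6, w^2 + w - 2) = w + 2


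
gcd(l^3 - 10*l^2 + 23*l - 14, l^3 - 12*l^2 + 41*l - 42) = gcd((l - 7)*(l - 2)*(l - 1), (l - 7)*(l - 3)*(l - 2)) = l^2 - 9*l + 14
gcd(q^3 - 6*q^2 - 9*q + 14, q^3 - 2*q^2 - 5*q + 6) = q^2 + q - 2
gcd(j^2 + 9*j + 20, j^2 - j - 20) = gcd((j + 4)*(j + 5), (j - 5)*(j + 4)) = j + 4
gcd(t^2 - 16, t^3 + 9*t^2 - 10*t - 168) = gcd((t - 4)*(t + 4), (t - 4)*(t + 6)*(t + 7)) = t - 4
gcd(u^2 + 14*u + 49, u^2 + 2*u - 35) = u + 7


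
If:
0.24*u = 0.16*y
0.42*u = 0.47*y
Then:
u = 0.00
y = 0.00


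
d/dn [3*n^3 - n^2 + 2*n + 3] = 9*n^2 - 2*n + 2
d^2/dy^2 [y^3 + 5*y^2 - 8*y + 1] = 6*y + 10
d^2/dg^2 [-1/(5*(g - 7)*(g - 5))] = 2*(-(g - 7)^2 - (g - 7)*(g - 5) - (g - 5)^2)/(5*(g - 7)^3*(g - 5)^3)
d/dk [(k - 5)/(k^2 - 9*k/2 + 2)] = 2*(-2*k^2 + 20*k - 41)/(4*k^4 - 36*k^3 + 97*k^2 - 72*k + 16)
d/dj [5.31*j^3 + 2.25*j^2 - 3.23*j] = 15.93*j^2 + 4.5*j - 3.23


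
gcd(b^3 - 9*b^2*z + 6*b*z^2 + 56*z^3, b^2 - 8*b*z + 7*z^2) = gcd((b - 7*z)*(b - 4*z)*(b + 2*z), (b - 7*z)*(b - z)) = -b + 7*z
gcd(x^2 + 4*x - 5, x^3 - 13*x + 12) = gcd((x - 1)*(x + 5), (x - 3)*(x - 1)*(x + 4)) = x - 1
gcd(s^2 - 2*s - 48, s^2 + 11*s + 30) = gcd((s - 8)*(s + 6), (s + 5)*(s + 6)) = s + 6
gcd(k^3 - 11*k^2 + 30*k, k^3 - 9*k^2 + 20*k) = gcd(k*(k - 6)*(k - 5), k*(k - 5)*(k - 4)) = k^2 - 5*k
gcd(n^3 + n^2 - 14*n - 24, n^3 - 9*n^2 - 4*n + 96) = n^2 - n - 12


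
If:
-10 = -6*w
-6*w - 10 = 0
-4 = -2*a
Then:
No Solution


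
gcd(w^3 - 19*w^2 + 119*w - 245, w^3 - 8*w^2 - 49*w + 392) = w - 7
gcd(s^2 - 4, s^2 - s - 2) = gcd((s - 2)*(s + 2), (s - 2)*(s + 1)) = s - 2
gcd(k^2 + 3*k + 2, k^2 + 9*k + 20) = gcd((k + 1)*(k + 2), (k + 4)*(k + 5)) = 1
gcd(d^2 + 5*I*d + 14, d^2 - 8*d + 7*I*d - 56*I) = d + 7*I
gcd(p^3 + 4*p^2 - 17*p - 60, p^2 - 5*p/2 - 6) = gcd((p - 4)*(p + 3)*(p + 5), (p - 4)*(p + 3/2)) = p - 4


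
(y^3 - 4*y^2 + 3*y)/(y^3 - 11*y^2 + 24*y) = (y - 1)/(y - 8)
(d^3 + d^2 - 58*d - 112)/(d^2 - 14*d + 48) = (d^2 + 9*d + 14)/(d - 6)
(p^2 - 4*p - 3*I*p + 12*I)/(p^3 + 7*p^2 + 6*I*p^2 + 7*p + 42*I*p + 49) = (p^2 + p*(-4 - 3*I) + 12*I)/(p^3 + p^2*(7 + 6*I) + p*(7 + 42*I) + 49)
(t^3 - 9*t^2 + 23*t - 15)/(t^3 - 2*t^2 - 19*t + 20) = (t - 3)/(t + 4)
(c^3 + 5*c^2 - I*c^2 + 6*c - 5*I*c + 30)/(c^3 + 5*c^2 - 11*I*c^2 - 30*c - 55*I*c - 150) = (c^2 - I*c + 6)/(c^2 - 11*I*c - 30)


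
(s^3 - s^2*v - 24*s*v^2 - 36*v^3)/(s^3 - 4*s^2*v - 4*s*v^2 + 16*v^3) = (s^2 - 3*s*v - 18*v^2)/(s^2 - 6*s*v + 8*v^2)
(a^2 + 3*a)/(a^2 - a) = (a + 3)/(a - 1)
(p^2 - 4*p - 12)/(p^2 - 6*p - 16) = (p - 6)/(p - 8)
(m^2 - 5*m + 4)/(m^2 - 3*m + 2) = (m - 4)/(m - 2)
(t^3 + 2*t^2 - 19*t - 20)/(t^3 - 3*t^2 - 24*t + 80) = (t + 1)/(t - 4)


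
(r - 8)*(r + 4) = r^2 - 4*r - 32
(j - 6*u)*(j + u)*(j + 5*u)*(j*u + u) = j^4*u + j^3*u - 31*j^2*u^3 - 30*j*u^4 - 31*j*u^3 - 30*u^4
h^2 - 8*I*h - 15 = (h - 5*I)*(h - 3*I)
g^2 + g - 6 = (g - 2)*(g + 3)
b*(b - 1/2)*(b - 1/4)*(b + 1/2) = b^4 - b^3/4 - b^2/4 + b/16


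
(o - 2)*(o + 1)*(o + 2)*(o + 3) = o^4 + 4*o^3 - o^2 - 16*o - 12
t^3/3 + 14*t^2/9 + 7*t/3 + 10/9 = (t/3 + 1/3)*(t + 5/3)*(t + 2)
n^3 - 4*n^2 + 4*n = n*(n - 2)^2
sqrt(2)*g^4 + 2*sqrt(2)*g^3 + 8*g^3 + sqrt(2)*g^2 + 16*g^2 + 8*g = g*(g + 1)*(g + 4*sqrt(2))*(sqrt(2)*g + sqrt(2))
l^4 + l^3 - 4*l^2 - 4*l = l*(l - 2)*(l + 1)*(l + 2)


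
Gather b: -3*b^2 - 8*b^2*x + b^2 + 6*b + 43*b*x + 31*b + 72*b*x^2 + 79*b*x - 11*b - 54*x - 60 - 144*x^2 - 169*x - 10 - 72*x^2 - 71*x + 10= b^2*(-8*x - 2) + b*(72*x^2 + 122*x + 26) - 216*x^2 - 294*x - 60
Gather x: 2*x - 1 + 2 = 2*x + 1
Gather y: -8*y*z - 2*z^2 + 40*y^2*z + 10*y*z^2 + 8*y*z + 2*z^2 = 40*y^2*z + 10*y*z^2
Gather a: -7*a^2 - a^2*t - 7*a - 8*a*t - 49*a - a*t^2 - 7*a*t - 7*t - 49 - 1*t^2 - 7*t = a^2*(-t - 7) + a*(-t^2 - 15*t - 56) - t^2 - 14*t - 49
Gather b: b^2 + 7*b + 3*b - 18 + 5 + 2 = b^2 + 10*b - 11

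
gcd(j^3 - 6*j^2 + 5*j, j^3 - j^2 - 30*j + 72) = 1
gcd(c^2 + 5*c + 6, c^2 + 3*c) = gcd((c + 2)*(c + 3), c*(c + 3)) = c + 3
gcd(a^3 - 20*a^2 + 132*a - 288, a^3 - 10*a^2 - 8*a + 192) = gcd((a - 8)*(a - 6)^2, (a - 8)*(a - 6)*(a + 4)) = a^2 - 14*a + 48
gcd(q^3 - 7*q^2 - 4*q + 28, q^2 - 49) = q - 7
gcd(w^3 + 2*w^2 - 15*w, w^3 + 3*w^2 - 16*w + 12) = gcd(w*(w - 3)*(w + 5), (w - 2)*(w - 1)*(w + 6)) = 1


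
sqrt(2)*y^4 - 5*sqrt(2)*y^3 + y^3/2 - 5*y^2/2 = y^2*(y - 5)*(sqrt(2)*y + 1/2)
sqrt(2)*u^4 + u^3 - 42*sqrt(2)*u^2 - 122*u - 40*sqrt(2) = (u - 5*sqrt(2))*(u + sqrt(2))*(u + 4*sqrt(2))*(sqrt(2)*u + 1)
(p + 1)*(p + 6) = p^2 + 7*p + 6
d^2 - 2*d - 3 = (d - 3)*(d + 1)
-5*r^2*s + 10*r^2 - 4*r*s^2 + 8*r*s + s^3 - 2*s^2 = (-5*r + s)*(r + s)*(s - 2)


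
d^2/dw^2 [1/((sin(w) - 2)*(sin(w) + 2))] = 2*(-2*sin(w)^4 - 5*sin(w)^2 + 4)/((sin(w) - 2)^3*(sin(w) + 2)^3)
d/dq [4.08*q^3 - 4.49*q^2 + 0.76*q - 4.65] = 12.24*q^2 - 8.98*q + 0.76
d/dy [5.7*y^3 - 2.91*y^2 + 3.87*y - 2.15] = 17.1*y^2 - 5.82*y + 3.87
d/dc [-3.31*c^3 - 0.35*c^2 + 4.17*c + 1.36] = -9.93*c^2 - 0.7*c + 4.17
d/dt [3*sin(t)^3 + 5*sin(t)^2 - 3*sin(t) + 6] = (9*sin(t)^2 + 10*sin(t) - 3)*cos(t)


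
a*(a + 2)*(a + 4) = a^3 + 6*a^2 + 8*a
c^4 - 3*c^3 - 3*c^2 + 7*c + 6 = (c - 3)*(c - 2)*(c + 1)^2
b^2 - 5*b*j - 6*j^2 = (b - 6*j)*(b + j)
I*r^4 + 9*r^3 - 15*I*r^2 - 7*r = r*(r - 7*I)*(r - I)*(I*r + 1)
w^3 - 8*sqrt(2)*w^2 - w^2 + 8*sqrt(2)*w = w*(w - 1)*(w - 8*sqrt(2))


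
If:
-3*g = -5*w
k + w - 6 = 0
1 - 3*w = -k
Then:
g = 35/12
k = 17/4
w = 7/4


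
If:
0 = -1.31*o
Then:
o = 0.00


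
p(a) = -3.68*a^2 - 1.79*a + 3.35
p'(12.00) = -90.11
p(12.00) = -548.05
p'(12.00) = -90.11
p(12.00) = -548.05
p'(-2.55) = 16.98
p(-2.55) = -16.01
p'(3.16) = -25.05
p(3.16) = -39.05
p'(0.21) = -3.34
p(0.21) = 2.81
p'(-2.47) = 16.39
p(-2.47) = -14.68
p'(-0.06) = -1.35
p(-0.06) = 3.44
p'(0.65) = -6.57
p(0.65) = 0.63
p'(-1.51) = 9.32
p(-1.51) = -2.34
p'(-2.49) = 16.54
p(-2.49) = -15.01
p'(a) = -7.36*a - 1.79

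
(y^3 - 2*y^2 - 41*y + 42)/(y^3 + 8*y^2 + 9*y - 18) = (y - 7)/(y + 3)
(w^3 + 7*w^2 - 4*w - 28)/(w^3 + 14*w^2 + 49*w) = (w^2 - 4)/(w*(w + 7))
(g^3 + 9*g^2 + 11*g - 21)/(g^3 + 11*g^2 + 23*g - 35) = (g + 3)/(g + 5)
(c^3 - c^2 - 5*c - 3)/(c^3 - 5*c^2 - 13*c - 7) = (c - 3)/(c - 7)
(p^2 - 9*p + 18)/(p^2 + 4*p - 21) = (p - 6)/(p + 7)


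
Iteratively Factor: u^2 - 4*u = (u - 4)*(u)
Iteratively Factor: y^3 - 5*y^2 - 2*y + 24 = (y - 3)*(y^2 - 2*y - 8) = (y - 4)*(y - 3)*(y + 2)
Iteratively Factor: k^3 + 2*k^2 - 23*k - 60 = (k + 3)*(k^2 - k - 20) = (k - 5)*(k + 3)*(k + 4)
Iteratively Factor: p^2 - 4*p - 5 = (p + 1)*(p - 5)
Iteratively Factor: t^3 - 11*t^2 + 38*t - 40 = (t - 4)*(t^2 - 7*t + 10) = (t - 5)*(t - 4)*(t - 2)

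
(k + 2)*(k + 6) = k^2 + 8*k + 12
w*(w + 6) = w^2 + 6*w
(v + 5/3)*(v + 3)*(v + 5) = v^3 + 29*v^2/3 + 85*v/3 + 25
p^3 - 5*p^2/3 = p^2*(p - 5/3)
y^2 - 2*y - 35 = (y - 7)*(y + 5)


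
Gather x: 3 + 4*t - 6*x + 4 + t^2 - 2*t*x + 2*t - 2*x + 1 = t^2 + 6*t + x*(-2*t - 8) + 8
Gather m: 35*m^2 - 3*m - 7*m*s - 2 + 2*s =35*m^2 + m*(-7*s - 3) + 2*s - 2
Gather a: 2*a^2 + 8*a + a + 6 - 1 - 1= 2*a^2 + 9*a + 4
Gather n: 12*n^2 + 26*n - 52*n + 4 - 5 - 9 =12*n^2 - 26*n - 10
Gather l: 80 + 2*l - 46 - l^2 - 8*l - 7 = -l^2 - 6*l + 27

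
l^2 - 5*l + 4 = (l - 4)*(l - 1)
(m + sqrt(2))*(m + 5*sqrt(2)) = m^2 + 6*sqrt(2)*m + 10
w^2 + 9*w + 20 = (w + 4)*(w + 5)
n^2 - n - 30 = (n - 6)*(n + 5)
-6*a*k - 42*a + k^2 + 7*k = (-6*a + k)*(k + 7)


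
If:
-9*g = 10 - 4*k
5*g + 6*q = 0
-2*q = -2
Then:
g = -6/5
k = -1/5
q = 1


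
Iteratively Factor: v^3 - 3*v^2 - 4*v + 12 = (v - 3)*(v^2 - 4) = (v - 3)*(v - 2)*(v + 2)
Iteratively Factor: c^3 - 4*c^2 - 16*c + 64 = (c + 4)*(c^2 - 8*c + 16) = (c - 4)*(c + 4)*(c - 4)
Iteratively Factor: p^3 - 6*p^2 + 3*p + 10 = (p - 5)*(p^2 - p - 2) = (p - 5)*(p - 2)*(p + 1)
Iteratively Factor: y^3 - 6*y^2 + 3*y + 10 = (y - 5)*(y^2 - y - 2) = (y - 5)*(y - 2)*(y + 1)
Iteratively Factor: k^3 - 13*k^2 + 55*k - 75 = (k - 5)*(k^2 - 8*k + 15) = (k - 5)^2*(k - 3)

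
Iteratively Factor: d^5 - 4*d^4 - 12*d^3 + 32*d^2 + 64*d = (d + 2)*(d^4 - 6*d^3 + 32*d) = (d + 2)^2*(d^3 - 8*d^2 + 16*d) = d*(d + 2)^2*(d^2 - 8*d + 16) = d*(d - 4)*(d + 2)^2*(d - 4)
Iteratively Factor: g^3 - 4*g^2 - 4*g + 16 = (g - 4)*(g^2 - 4) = (g - 4)*(g + 2)*(g - 2)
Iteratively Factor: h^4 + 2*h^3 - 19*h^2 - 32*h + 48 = (h - 4)*(h^3 + 6*h^2 + 5*h - 12) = (h - 4)*(h + 4)*(h^2 + 2*h - 3) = (h - 4)*(h - 1)*(h + 4)*(h + 3)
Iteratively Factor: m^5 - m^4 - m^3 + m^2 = (m - 1)*(m^4 - m^2) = (m - 1)*(m + 1)*(m^3 - m^2) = m*(m - 1)*(m + 1)*(m^2 - m) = m^2*(m - 1)*(m + 1)*(m - 1)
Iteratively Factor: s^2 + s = (s)*(s + 1)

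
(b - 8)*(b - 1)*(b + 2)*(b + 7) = b^4 - 59*b^2 - 54*b + 112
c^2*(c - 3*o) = c^3 - 3*c^2*o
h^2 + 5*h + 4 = (h + 1)*(h + 4)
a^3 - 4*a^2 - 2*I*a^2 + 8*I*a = a*(a - 4)*(a - 2*I)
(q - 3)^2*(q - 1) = q^3 - 7*q^2 + 15*q - 9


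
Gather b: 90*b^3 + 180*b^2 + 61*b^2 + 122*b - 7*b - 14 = 90*b^3 + 241*b^2 + 115*b - 14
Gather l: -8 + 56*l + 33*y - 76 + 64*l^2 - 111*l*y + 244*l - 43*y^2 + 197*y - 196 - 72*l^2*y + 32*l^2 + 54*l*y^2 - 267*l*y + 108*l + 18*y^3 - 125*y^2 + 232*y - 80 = l^2*(96 - 72*y) + l*(54*y^2 - 378*y + 408) + 18*y^3 - 168*y^2 + 462*y - 360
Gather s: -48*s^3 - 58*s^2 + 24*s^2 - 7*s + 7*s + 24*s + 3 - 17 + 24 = -48*s^3 - 34*s^2 + 24*s + 10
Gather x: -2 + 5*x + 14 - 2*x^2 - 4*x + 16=-2*x^2 + x + 28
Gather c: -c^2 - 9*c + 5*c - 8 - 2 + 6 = -c^2 - 4*c - 4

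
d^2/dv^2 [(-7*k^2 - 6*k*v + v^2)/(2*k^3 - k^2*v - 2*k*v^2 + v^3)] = 2*(-43*k^3 + 57*k^2*v - 21*k*v^2 + v^3)/(8*k^6 - 36*k^5*v + 66*k^4*v^2 - 63*k^3*v^3 + 33*k^2*v^4 - 9*k*v^5 + v^6)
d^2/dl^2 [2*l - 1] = 0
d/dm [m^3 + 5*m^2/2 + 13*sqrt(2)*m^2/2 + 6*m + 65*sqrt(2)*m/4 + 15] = 3*m^2 + 5*m + 13*sqrt(2)*m + 6 + 65*sqrt(2)/4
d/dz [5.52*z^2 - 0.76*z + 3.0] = 11.04*z - 0.76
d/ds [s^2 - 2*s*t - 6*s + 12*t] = 2*s - 2*t - 6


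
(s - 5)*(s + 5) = s^2 - 25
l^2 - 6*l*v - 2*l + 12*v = (l - 2)*(l - 6*v)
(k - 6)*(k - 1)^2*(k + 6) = k^4 - 2*k^3 - 35*k^2 + 72*k - 36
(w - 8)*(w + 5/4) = w^2 - 27*w/4 - 10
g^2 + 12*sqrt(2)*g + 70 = (g + 5*sqrt(2))*(g + 7*sqrt(2))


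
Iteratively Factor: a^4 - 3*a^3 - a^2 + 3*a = (a - 1)*(a^3 - 2*a^2 - 3*a) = (a - 3)*(a - 1)*(a^2 + a) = (a - 3)*(a - 1)*(a + 1)*(a)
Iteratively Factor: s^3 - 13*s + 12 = (s - 3)*(s^2 + 3*s - 4) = (s - 3)*(s + 4)*(s - 1)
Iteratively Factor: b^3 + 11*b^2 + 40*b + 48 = (b + 3)*(b^2 + 8*b + 16) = (b + 3)*(b + 4)*(b + 4)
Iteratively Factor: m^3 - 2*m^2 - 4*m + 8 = (m + 2)*(m^2 - 4*m + 4) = (m - 2)*(m + 2)*(m - 2)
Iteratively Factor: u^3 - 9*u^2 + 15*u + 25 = (u - 5)*(u^2 - 4*u - 5) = (u - 5)*(u + 1)*(u - 5)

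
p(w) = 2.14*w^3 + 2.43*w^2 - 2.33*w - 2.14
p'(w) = 6.42*w^2 + 4.86*w - 2.33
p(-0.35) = -1.12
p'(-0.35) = -3.24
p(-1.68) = -1.51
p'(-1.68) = 7.63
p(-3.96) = -87.70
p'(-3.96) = 79.10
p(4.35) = 209.86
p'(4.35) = 140.29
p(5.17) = 346.49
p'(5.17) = 194.40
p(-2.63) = -18.13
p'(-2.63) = 29.29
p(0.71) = -1.80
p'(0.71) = 4.36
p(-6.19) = -402.17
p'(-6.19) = 213.58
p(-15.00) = -6642.94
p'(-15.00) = 1369.27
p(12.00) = 4017.74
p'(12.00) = 980.47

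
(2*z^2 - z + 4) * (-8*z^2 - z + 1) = -16*z^4 + 6*z^3 - 29*z^2 - 5*z + 4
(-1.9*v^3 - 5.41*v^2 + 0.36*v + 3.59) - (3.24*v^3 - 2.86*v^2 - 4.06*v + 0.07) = -5.14*v^3 - 2.55*v^2 + 4.42*v + 3.52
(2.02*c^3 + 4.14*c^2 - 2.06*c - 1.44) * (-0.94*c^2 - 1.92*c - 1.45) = -1.8988*c^5 - 7.77*c^4 - 8.9414*c^3 - 0.694199999999999*c^2 + 5.7518*c + 2.088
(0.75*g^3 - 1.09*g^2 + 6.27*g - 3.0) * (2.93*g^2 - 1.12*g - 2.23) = 2.1975*g^5 - 4.0337*g^4 + 17.9194*g^3 - 13.3817*g^2 - 10.6221*g + 6.69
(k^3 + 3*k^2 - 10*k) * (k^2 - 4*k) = k^5 - k^4 - 22*k^3 + 40*k^2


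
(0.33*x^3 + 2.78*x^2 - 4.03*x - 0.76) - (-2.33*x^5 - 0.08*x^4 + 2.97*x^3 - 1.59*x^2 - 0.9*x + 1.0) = 2.33*x^5 + 0.08*x^4 - 2.64*x^3 + 4.37*x^2 - 3.13*x - 1.76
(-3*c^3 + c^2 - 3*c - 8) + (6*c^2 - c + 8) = -3*c^3 + 7*c^2 - 4*c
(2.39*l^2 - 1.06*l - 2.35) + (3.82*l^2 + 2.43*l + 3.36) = 6.21*l^2 + 1.37*l + 1.01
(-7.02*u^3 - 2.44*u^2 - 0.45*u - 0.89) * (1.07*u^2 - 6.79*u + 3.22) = -7.5114*u^5 + 45.055*u^4 - 6.5183*u^3 - 5.7536*u^2 + 4.5941*u - 2.8658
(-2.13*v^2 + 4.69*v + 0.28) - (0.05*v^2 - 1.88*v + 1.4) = -2.18*v^2 + 6.57*v - 1.12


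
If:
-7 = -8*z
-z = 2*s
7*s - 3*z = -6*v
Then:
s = -7/16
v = 91/96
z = 7/8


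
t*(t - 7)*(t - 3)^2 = t^4 - 13*t^3 + 51*t^2 - 63*t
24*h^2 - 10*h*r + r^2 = (-6*h + r)*(-4*h + r)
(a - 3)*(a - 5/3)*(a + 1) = a^3 - 11*a^2/3 + a/3 + 5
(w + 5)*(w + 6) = w^2 + 11*w + 30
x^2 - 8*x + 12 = (x - 6)*(x - 2)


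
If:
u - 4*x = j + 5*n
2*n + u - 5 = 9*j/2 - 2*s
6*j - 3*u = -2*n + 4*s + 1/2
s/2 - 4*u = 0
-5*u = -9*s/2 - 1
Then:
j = -383/651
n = 1259/868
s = -8/31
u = -1/31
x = -2491/1488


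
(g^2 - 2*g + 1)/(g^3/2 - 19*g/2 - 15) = 2*(-g^2 + 2*g - 1)/(-g^3 + 19*g + 30)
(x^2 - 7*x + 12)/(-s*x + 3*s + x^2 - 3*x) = (x - 4)/(-s + x)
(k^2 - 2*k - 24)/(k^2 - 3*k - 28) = (k - 6)/(k - 7)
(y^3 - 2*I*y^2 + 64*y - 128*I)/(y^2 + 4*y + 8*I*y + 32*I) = (y^2 - 10*I*y - 16)/(y + 4)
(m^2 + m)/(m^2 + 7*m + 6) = m/(m + 6)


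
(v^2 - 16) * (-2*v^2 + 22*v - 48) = -2*v^4 + 22*v^3 - 16*v^2 - 352*v + 768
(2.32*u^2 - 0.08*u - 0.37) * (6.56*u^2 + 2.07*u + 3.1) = 15.2192*u^4 + 4.2776*u^3 + 4.5992*u^2 - 1.0139*u - 1.147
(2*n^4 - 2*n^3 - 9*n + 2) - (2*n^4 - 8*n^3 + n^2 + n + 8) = 6*n^3 - n^2 - 10*n - 6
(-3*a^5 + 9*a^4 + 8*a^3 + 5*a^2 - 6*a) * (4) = -12*a^5 + 36*a^4 + 32*a^3 + 20*a^2 - 24*a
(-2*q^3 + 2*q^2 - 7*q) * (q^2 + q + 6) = -2*q^5 - 17*q^3 + 5*q^2 - 42*q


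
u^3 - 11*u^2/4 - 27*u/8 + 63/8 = (u - 3)*(u - 3/2)*(u + 7/4)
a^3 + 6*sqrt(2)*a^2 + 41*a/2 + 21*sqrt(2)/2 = (a + sqrt(2))*(a + 3*sqrt(2)/2)*(a + 7*sqrt(2)/2)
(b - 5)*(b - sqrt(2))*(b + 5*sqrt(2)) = b^3 - 5*b^2 + 4*sqrt(2)*b^2 - 20*sqrt(2)*b - 10*b + 50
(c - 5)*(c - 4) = c^2 - 9*c + 20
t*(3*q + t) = 3*q*t + t^2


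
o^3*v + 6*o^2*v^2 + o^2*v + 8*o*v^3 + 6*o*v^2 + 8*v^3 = (o + 2*v)*(o + 4*v)*(o*v + v)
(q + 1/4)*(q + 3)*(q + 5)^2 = q^4 + 53*q^3/4 + 233*q^2/4 + 355*q/4 + 75/4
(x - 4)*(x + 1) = x^2 - 3*x - 4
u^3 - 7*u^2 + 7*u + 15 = (u - 5)*(u - 3)*(u + 1)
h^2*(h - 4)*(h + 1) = h^4 - 3*h^3 - 4*h^2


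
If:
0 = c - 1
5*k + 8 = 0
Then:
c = 1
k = -8/5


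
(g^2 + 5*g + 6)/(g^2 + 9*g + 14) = (g + 3)/(g + 7)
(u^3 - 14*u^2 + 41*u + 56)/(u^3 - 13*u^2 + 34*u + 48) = (u - 7)/(u - 6)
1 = 1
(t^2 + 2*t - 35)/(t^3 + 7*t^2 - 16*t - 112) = (t - 5)/(t^2 - 16)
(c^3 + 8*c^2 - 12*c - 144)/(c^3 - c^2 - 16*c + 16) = (c^2 + 12*c + 36)/(c^2 + 3*c - 4)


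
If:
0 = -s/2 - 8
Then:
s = -16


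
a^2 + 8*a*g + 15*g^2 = (a + 3*g)*(a + 5*g)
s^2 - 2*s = s*(s - 2)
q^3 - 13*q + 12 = (q - 3)*(q - 1)*(q + 4)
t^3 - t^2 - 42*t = t*(t - 7)*(t + 6)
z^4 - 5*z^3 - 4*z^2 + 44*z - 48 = (z - 4)*(z - 2)^2*(z + 3)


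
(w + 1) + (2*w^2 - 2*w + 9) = 2*w^2 - w + 10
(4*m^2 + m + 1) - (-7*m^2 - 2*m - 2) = 11*m^2 + 3*m + 3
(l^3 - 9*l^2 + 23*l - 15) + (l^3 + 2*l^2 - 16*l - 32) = 2*l^3 - 7*l^2 + 7*l - 47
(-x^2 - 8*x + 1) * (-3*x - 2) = 3*x^3 + 26*x^2 + 13*x - 2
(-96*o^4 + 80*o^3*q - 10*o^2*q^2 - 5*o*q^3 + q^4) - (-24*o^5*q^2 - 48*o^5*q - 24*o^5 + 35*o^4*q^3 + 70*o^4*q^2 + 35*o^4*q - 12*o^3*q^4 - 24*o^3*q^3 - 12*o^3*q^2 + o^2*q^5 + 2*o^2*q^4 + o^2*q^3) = 24*o^5*q^2 + 48*o^5*q + 24*o^5 - 35*o^4*q^3 - 70*o^4*q^2 - 35*o^4*q - 96*o^4 + 12*o^3*q^4 + 24*o^3*q^3 + 12*o^3*q^2 + 80*o^3*q - o^2*q^5 - 2*o^2*q^4 - o^2*q^3 - 10*o^2*q^2 - 5*o*q^3 + q^4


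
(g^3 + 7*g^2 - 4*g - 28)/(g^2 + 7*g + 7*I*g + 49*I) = (g^2 - 4)/(g + 7*I)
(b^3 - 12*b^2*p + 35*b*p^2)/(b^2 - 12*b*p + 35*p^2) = b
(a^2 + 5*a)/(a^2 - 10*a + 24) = a*(a + 5)/(a^2 - 10*a + 24)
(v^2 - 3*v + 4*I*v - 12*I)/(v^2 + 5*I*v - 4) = (v - 3)/(v + I)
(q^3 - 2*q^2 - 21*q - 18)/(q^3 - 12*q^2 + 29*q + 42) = (q + 3)/(q - 7)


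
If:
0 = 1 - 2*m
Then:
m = 1/2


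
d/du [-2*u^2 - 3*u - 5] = -4*u - 3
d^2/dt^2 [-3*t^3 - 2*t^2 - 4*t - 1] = -18*t - 4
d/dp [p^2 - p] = 2*p - 1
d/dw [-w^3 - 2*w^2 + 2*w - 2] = -3*w^2 - 4*w + 2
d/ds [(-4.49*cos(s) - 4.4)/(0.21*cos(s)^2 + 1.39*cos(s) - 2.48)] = (0.9429*sin(s)^2 - 1.848*cos(s) - 18.1941)*sin(s)/(0.21*cos(s)^2 + 1.39*cos(s) - 2.48)^2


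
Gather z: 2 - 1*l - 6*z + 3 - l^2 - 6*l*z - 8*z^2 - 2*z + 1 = -l^2 - l - 8*z^2 + z*(-6*l - 8) + 6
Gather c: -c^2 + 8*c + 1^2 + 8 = -c^2 + 8*c + 9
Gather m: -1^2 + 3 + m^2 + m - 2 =m^2 + m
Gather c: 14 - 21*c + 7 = 21 - 21*c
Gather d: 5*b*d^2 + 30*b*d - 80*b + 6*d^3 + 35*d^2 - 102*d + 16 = -80*b + 6*d^3 + d^2*(5*b + 35) + d*(30*b - 102) + 16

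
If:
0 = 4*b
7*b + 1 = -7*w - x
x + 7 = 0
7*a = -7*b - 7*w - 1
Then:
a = -1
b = 0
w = 6/7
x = -7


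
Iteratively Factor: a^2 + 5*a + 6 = (a + 3)*(a + 2)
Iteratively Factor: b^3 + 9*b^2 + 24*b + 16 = (b + 4)*(b^2 + 5*b + 4) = (b + 1)*(b + 4)*(b + 4)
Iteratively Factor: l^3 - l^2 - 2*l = (l + 1)*(l^2 - 2*l) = l*(l + 1)*(l - 2)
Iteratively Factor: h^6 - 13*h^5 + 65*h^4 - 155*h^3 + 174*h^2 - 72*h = (h)*(h^5 - 13*h^4 + 65*h^3 - 155*h^2 + 174*h - 72) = h*(h - 2)*(h^4 - 11*h^3 + 43*h^2 - 69*h + 36) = h*(h - 4)*(h - 2)*(h^3 - 7*h^2 + 15*h - 9) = h*(h - 4)*(h - 3)*(h - 2)*(h^2 - 4*h + 3) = h*(h - 4)*(h - 3)^2*(h - 2)*(h - 1)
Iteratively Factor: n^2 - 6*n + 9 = (n - 3)*(n - 3)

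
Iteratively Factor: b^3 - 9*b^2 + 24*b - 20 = (b - 5)*(b^2 - 4*b + 4) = (b - 5)*(b - 2)*(b - 2)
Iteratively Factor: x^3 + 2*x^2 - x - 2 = (x + 1)*(x^2 + x - 2) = (x - 1)*(x + 1)*(x + 2)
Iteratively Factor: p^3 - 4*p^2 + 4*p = (p - 2)*(p^2 - 2*p) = p*(p - 2)*(p - 2)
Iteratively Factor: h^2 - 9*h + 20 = (h - 5)*(h - 4)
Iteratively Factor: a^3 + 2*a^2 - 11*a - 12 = (a - 3)*(a^2 + 5*a + 4) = (a - 3)*(a + 1)*(a + 4)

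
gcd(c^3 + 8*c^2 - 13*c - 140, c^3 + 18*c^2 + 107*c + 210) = c^2 + 12*c + 35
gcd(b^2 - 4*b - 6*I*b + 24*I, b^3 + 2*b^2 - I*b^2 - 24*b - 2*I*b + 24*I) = b - 4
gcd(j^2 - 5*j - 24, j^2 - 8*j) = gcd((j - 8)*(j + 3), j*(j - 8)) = j - 8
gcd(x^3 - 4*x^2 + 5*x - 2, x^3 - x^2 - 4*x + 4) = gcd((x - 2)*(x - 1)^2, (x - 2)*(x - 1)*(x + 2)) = x^2 - 3*x + 2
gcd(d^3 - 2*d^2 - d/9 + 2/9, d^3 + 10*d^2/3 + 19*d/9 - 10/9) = d - 1/3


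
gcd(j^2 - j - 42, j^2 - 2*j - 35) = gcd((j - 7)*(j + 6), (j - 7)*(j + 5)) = j - 7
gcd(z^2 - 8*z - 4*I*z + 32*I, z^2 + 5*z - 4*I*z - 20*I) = z - 4*I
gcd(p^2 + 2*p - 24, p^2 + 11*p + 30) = p + 6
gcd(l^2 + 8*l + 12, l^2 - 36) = l + 6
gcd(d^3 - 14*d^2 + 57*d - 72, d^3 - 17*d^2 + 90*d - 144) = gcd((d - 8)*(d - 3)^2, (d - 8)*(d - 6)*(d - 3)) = d^2 - 11*d + 24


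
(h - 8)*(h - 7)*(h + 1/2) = h^3 - 29*h^2/2 + 97*h/2 + 28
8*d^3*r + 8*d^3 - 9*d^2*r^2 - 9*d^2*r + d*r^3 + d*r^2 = (-8*d + r)*(-d + r)*(d*r + d)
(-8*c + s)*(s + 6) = -8*c*s - 48*c + s^2 + 6*s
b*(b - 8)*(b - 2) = b^3 - 10*b^2 + 16*b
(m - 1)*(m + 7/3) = m^2 + 4*m/3 - 7/3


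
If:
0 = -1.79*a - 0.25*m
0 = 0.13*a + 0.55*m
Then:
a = 0.00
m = 0.00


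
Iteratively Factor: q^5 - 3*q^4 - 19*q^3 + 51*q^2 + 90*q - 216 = (q - 4)*(q^4 + q^3 - 15*q^2 - 9*q + 54) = (q - 4)*(q + 3)*(q^3 - 2*q^2 - 9*q + 18) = (q - 4)*(q - 3)*(q + 3)*(q^2 + q - 6) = (q - 4)*(q - 3)*(q - 2)*(q + 3)*(q + 3)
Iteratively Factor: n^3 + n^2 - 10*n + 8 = (n - 2)*(n^2 + 3*n - 4) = (n - 2)*(n - 1)*(n + 4)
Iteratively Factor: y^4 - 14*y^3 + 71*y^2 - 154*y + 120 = (y - 5)*(y^3 - 9*y^2 + 26*y - 24) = (y - 5)*(y - 3)*(y^2 - 6*y + 8) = (y - 5)*(y - 3)*(y - 2)*(y - 4)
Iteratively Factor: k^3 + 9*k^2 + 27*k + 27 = (k + 3)*(k^2 + 6*k + 9) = (k + 3)^2*(k + 3)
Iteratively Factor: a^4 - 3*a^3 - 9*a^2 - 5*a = (a)*(a^3 - 3*a^2 - 9*a - 5) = a*(a + 1)*(a^2 - 4*a - 5) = a*(a + 1)^2*(a - 5)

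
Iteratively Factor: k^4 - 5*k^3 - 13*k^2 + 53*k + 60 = (k + 3)*(k^3 - 8*k^2 + 11*k + 20) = (k - 5)*(k + 3)*(k^2 - 3*k - 4) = (k - 5)*(k - 4)*(k + 3)*(k + 1)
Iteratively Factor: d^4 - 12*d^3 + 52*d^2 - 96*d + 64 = (d - 2)*(d^3 - 10*d^2 + 32*d - 32) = (d - 4)*(d - 2)*(d^2 - 6*d + 8) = (d - 4)*(d - 2)^2*(d - 4)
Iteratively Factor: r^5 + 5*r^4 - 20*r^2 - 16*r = (r + 4)*(r^4 + r^3 - 4*r^2 - 4*r) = r*(r + 4)*(r^3 + r^2 - 4*r - 4) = r*(r + 2)*(r + 4)*(r^2 - r - 2) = r*(r + 1)*(r + 2)*(r + 4)*(r - 2)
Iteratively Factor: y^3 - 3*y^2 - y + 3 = (y - 1)*(y^2 - 2*y - 3) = (y - 3)*(y - 1)*(y + 1)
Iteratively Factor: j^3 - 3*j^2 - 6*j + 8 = (j - 4)*(j^2 + j - 2) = (j - 4)*(j + 2)*(j - 1)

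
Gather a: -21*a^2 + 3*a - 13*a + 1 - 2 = -21*a^2 - 10*a - 1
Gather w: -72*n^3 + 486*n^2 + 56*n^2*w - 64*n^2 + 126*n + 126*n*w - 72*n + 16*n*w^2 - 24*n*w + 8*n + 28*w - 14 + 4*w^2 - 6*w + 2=-72*n^3 + 422*n^2 + 62*n + w^2*(16*n + 4) + w*(56*n^2 + 102*n + 22) - 12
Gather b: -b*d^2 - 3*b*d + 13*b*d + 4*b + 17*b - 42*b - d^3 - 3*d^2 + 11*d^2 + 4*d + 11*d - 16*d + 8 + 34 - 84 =b*(-d^2 + 10*d - 21) - d^3 + 8*d^2 - d - 42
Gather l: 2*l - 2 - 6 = 2*l - 8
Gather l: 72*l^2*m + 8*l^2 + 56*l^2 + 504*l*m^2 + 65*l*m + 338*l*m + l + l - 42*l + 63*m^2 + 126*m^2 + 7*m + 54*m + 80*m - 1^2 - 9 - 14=l^2*(72*m + 64) + l*(504*m^2 + 403*m - 40) + 189*m^2 + 141*m - 24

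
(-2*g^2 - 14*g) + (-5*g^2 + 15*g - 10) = -7*g^2 + g - 10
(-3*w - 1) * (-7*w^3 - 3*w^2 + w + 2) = 21*w^4 + 16*w^3 - 7*w - 2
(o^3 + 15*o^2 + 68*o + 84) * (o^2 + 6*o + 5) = o^5 + 21*o^4 + 163*o^3 + 567*o^2 + 844*o + 420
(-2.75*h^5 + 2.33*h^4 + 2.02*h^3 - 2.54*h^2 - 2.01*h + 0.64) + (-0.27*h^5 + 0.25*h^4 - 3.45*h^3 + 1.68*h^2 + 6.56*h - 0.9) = -3.02*h^5 + 2.58*h^4 - 1.43*h^3 - 0.86*h^2 + 4.55*h - 0.26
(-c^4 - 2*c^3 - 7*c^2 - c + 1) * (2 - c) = c^5 + 3*c^3 - 13*c^2 - 3*c + 2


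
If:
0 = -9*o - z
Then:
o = -z/9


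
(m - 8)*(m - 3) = m^2 - 11*m + 24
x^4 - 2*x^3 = x^3*(x - 2)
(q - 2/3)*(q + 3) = q^2 + 7*q/3 - 2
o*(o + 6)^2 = o^3 + 12*o^2 + 36*o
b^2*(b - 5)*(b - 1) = b^4 - 6*b^3 + 5*b^2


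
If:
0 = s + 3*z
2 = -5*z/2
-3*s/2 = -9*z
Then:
No Solution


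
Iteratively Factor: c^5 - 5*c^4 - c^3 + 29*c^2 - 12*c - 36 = (c - 3)*(c^4 - 2*c^3 - 7*c^2 + 8*c + 12) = (c - 3)^2*(c^3 + c^2 - 4*c - 4) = (c - 3)^2*(c + 2)*(c^2 - c - 2) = (c - 3)^2*(c + 1)*(c + 2)*(c - 2)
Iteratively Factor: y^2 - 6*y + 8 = (y - 2)*(y - 4)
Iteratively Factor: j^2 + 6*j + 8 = (j + 4)*(j + 2)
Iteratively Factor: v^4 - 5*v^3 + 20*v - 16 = (v - 4)*(v^3 - v^2 - 4*v + 4) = (v - 4)*(v + 2)*(v^2 - 3*v + 2) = (v - 4)*(v - 1)*(v + 2)*(v - 2)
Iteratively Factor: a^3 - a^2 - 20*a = (a - 5)*(a^2 + 4*a) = a*(a - 5)*(a + 4)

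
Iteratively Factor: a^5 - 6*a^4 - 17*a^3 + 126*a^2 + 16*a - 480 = (a - 3)*(a^4 - 3*a^3 - 26*a^2 + 48*a + 160) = (a - 4)*(a - 3)*(a^3 + a^2 - 22*a - 40) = (a - 4)*(a - 3)*(a + 4)*(a^2 - 3*a - 10) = (a - 4)*(a - 3)*(a + 2)*(a + 4)*(a - 5)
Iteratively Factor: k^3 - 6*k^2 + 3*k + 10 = (k - 5)*(k^2 - k - 2) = (k - 5)*(k - 2)*(k + 1)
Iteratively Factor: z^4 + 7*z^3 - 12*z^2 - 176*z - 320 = (z - 5)*(z^3 + 12*z^2 + 48*z + 64) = (z - 5)*(z + 4)*(z^2 + 8*z + 16) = (z - 5)*(z + 4)^2*(z + 4)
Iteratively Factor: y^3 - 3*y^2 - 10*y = (y)*(y^2 - 3*y - 10) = y*(y + 2)*(y - 5)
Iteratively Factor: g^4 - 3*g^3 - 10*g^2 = (g - 5)*(g^3 + 2*g^2) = (g - 5)*(g + 2)*(g^2) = g*(g - 5)*(g + 2)*(g)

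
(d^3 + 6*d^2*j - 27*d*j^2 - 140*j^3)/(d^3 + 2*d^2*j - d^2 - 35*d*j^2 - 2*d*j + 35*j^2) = (d + 4*j)/(d - 1)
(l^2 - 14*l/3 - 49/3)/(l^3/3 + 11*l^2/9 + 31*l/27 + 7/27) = 9*(l - 7)/(3*l^2 + 4*l + 1)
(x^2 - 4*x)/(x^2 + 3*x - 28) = x/(x + 7)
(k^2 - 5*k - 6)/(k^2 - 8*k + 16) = (k^2 - 5*k - 6)/(k^2 - 8*k + 16)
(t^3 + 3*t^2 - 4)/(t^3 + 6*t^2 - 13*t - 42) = (t^2 + t - 2)/(t^2 + 4*t - 21)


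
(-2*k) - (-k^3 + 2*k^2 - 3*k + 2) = k^3 - 2*k^2 + k - 2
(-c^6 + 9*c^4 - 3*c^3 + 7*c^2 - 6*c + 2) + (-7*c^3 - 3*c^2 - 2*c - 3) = -c^6 + 9*c^4 - 10*c^3 + 4*c^2 - 8*c - 1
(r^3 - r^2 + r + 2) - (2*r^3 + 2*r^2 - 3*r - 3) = -r^3 - 3*r^2 + 4*r + 5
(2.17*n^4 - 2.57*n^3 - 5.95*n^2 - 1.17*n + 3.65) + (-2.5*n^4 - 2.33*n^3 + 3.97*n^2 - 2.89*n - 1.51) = -0.33*n^4 - 4.9*n^3 - 1.98*n^2 - 4.06*n + 2.14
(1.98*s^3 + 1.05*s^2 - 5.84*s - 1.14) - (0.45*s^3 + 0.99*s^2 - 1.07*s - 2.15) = 1.53*s^3 + 0.0600000000000001*s^2 - 4.77*s + 1.01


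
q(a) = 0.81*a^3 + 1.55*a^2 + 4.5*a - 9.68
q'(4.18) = 59.92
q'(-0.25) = 3.88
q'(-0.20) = 3.98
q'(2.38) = 25.64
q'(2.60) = 28.99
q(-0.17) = -10.40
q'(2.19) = 22.94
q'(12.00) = 391.62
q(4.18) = 95.37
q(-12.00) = -1240.16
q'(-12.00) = 317.22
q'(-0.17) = 4.04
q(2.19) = 16.12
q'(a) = 2.43*a^2 + 3.1*a + 4.5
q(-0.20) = -10.52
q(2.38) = 20.73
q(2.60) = 26.73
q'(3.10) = 37.46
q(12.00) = 1667.20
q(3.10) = 43.30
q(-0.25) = -10.72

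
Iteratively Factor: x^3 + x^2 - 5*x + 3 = (x + 3)*(x^2 - 2*x + 1) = (x - 1)*(x + 3)*(x - 1)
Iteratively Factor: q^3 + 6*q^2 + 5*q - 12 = (q - 1)*(q^2 + 7*q + 12) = (q - 1)*(q + 3)*(q + 4)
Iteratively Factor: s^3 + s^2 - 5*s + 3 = (s - 1)*(s^2 + 2*s - 3) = (s - 1)*(s + 3)*(s - 1)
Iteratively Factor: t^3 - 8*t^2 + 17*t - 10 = (t - 2)*(t^2 - 6*t + 5) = (t - 5)*(t - 2)*(t - 1)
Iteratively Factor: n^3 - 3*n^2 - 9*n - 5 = (n + 1)*(n^2 - 4*n - 5) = (n - 5)*(n + 1)*(n + 1)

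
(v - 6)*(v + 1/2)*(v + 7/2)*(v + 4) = v^4 + 2*v^3 - 121*v^2/4 - 199*v/2 - 42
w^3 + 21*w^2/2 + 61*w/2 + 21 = (w + 1)*(w + 7/2)*(w + 6)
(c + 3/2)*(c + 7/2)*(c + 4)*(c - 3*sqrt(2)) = c^4 - 3*sqrt(2)*c^3 + 9*c^3 - 27*sqrt(2)*c^2 + 101*c^2/4 - 303*sqrt(2)*c/4 + 21*c - 63*sqrt(2)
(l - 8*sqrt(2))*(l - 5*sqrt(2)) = l^2 - 13*sqrt(2)*l + 80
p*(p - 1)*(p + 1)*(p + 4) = p^4 + 4*p^3 - p^2 - 4*p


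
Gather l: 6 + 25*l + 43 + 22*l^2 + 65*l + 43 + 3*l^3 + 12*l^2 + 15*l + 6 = 3*l^3 + 34*l^2 + 105*l + 98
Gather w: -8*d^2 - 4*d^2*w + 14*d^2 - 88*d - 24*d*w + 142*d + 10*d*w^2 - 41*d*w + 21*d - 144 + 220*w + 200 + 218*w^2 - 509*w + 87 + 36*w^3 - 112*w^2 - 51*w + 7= 6*d^2 + 75*d + 36*w^3 + w^2*(10*d + 106) + w*(-4*d^2 - 65*d - 340) + 150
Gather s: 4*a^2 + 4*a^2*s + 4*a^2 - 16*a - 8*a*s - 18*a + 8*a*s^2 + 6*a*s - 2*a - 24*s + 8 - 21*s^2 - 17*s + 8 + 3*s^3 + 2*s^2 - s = 8*a^2 - 36*a + 3*s^3 + s^2*(8*a - 19) + s*(4*a^2 - 2*a - 42) + 16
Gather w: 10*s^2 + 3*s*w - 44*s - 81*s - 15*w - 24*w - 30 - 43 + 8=10*s^2 - 125*s + w*(3*s - 39) - 65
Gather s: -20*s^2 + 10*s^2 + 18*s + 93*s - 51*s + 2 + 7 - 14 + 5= -10*s^2 + 60*s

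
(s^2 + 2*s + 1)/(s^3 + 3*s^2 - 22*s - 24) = (s + 1)/(s^2 + 2*s - 24)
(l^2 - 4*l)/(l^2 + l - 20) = l/(l + 5)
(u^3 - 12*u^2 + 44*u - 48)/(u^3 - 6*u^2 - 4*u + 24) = (u - 4)/(u + 2)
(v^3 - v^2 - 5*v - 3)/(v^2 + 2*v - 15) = (v^2 + 2*v + 1)/(v + 5)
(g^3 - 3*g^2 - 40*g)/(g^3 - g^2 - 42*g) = (-g^2 + 3*g + 40)/(-g^2 + g + 42)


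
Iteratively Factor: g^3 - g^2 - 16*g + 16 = (g - 1)*(g^2 - 16) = (g - 4)*(g - 1)*(g + 4)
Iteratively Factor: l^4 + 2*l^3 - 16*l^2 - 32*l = (l + 4)*(l^3 - 2*l^2 - 8*l) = (l + 2)*(l + 4)*(l^2 - 4*l) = l*(l + 2)*(l + 4)*(l - 4)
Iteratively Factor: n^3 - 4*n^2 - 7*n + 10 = (n - 5)*(n^2 + n - 2) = (n - 5)*(n + 2)*(n - 1)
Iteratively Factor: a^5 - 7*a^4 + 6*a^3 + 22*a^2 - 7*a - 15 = (a - 1)*(a^4 - 6*a^3 + 22*a + 15) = (a - 3)*(a - 1)*(a^3 - 3*a^2 - 9*a - 5) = (a - 3)*(a - 1)*(a + 1)*(a^2 - 4*a - 5) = (a - 3)*(a - 1)*(a + 1)^2*(a - 5)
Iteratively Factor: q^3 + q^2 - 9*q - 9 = (q - 3)*(q^2 + 4*q + 3) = (q - 3)*(q + 1)*(q + 3)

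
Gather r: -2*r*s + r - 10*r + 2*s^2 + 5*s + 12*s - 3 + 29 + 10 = r*(-2*s - 9) + 2*s^2 + 17*s + 36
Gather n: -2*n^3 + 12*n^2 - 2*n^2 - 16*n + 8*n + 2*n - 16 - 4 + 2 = -2*n^3 + 10*n^2 - 6*n - 18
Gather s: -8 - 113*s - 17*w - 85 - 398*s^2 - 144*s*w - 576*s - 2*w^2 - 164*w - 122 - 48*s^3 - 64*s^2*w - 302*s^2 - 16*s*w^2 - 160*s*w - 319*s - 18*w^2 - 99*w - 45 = -48*s^3 + s^2*(-64*w - 700) + s*(-16*w^2 - 304*w - 1008) - 20*w^2 - 280*w - 260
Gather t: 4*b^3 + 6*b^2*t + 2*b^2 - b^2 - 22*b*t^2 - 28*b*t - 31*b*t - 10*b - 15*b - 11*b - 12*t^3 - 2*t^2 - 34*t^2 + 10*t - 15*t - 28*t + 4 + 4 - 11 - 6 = 4*b^3 + b^2 - 36*b - 12*t^3 + t^2*(-22*b - 36) + t*(6*b^2 - 59*b - 33) - 9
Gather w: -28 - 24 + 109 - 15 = 42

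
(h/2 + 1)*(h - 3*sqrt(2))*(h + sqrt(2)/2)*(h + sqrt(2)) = h^4/2 - 3*sqrt(2)*h^3/4 + h^3 - 4*h^2 - 3*sqrt(2)*h^2/2 - 8*h - 3*sqrt(2)*h/2 - 3*sqrt(2)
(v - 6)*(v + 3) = v^2 - 3*v - 18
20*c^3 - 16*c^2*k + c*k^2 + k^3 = (-2*c + k)^2*(5*c + k)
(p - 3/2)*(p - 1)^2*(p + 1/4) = p^4 - 13*p^3/4 + 25*p^2/8 - p/2 - 3/8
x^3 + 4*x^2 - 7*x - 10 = (x - 2)*(x + 1)*(x + 5)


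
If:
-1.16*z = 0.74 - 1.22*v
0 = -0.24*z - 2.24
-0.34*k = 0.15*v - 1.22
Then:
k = 7.24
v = -8.27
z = -9.33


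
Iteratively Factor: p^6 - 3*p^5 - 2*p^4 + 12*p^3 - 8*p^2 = (p)*(p^5 - 3*p^4 - 2*p^3 + 12*p^2 - 8*p) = p^2*(p^4 - 3*p^3 - 2*p^2 + 12*p - 8) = p^2*(p - 2)*(p^3 - p^2 - 4*p + 4) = p^2*(p - 2)^2*(p^2 + p - 2) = p^2*(p - 2)^2*(p + 2)*(p - 1)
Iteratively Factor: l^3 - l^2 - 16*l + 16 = (l - 1)*(l^2 - 16) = (l - 4)*(l - 1)*(l + 4)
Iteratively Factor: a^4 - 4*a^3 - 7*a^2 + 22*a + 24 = (a + 2)*(a^3 - 6*a^2 + 5*a + 12) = (a - 4)*(a + 2)*(a^2 - 2*a - 3) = (a - 4)*(a + 1)*(a + 2)*(a - 3)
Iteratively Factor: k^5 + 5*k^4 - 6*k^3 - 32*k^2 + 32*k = (k + 4)*(k^4 + k^3 - 10*k^2 + 8*k) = (k - 1)*(k + 4)*(k^3 + 2*k^2 - 8*k) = k*(k - 1)*(k + 4)*(k^2 + 2*k - 8) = k*(k - 1)*(k + 4)^2*(k - 2)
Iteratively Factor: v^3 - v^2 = (v - 1)*(v^2) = v*(v - 1)*(v)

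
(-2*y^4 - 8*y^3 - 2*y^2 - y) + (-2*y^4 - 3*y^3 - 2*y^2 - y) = -4*y^4 - 11*y^3 - 4*y^2 - 2*y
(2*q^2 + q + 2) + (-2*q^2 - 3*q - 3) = -2*q - 1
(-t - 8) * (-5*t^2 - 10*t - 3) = 5*t^3 + 50*t^2 + 83*t + 24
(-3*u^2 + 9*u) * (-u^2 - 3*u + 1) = 3*u^4 - 30*u^2 + 9*u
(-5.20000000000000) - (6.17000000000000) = -11.3700000000000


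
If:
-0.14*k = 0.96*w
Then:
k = -6.85714285714286*w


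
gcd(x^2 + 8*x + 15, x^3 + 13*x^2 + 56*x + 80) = x + 5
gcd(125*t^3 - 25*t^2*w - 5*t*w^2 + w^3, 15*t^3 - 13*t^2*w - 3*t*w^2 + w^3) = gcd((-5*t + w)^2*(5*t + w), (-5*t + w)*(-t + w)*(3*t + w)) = 5*t - w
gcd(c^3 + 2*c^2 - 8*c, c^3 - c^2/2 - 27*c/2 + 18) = c + 4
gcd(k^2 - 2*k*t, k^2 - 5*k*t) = k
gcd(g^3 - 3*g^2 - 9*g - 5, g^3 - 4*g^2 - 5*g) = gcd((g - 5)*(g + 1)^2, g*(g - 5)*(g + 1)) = g^2 - 4*g - 5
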